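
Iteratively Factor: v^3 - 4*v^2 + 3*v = (v)*(v^2 - 4*v + 3) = v*(v - 3)*(v - 1)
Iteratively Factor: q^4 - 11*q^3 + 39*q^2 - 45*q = (q - 5)*(q^3 - 6*q^2 + 9*q) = (q - 5)*(q - 3)*(q^2 - 3*q) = q*(q - 5)*(q - 3)*(q - 3)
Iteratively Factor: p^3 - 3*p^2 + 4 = (p - 2)*(p^2 - p - 2) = (p - 2)*(p + 1)*(p - 2)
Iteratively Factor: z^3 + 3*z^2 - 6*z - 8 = (z - 2)*(z^2 + 5*z + 4) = (z - 2)*(z + 1)*(z + 4)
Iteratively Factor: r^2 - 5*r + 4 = (r - 1)*(r - 4)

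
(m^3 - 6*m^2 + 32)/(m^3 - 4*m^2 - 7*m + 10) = (m^2 - 8*m + 16)/(m^2 - 6*m + 5)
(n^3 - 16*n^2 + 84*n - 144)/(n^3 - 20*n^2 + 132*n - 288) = (n - 4)/(n - 8)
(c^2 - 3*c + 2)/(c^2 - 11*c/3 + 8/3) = 3*(c - 2)/(3*c - 8)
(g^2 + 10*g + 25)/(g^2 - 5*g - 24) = (g^2 + 10*g + 25)/(g^2 - 5*g - 24)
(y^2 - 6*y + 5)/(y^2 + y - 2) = (y - 5)/(y + 2)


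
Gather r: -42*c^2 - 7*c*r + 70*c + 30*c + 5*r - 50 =-42*c^2 + 100*c + r*(5 - 7*c) - 50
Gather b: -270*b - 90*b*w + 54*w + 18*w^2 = b*(-90*w - 270) + 18*w^2 + 54*w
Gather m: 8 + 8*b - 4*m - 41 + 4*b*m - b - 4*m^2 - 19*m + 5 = 7*b - 4*m^2 + m*(4*b - 23) - 28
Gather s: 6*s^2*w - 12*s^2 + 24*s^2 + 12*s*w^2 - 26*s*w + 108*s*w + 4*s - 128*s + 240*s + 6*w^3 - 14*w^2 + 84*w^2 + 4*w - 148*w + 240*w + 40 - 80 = s^2*(6*w + 12) + s*(12*w^2 + 82*w + 116) + 6*w^3 + 70*w^2 + 96*w - 40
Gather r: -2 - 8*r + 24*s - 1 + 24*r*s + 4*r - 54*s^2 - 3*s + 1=r*(24*s - 4) - 54*s^2 + 21*s - 2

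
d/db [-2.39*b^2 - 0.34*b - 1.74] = -4.78*b - 0.34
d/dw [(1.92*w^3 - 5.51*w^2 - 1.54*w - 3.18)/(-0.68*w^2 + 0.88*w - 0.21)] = (-1.3056*w^4 + 3.3792*w^3 - 7.1056*w^2 - 2.0106*w + 3.1218)/(0.4624*w^4 - 1.1968*w^3 + 1.06*w^2 - 0.3696*w + 0.0441)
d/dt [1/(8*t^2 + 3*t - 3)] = (-16*t - 3)/(8*t^2 + 3*t - 3)^2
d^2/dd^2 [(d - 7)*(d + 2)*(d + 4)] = 6*d - 2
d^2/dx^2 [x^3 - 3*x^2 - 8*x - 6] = 6*x - 6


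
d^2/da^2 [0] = 0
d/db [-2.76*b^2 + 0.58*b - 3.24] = 0.58 - 5.52*b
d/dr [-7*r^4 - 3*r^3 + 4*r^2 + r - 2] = -28*r^3 - 9*r^2 + 8*r + 1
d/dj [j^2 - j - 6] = 2*j - 1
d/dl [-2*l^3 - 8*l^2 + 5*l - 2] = -6*l^2 - 16*l + 5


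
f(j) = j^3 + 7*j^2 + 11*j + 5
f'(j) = 3*j^2 + 14*j + 11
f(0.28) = 8.65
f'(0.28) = 15.16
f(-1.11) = 0.05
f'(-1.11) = -0.84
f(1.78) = 52.40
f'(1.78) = 45.43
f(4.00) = 225.00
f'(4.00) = 115.00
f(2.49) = 91.23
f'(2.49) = 64.46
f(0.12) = 6.42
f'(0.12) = 12.72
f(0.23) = 7.91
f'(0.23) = 14.38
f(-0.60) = 0.70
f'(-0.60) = 3.68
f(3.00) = 128.00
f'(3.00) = 80.00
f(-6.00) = -25.00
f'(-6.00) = 35.00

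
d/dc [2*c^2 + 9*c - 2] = 4*c + 9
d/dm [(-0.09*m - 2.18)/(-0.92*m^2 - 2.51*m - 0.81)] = (0.0828*m^2 + 0.2259*m - (0.09*m + 2.18)*(1.84*m + 2.51) + 0.0729)/(0.92*m^2 + 2.51*m + 0.81)^2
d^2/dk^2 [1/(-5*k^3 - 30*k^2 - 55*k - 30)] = 2*(3*(k + 2)*(k^3 + 6*k^2 + 11*k + 6) - (3*k^2 + 12*k + 11)^2)/(5*(k^3 + 6*k^2 + 11*k + 6)^3)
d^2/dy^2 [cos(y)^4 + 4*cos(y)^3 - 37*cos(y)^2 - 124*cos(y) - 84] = -16*sin(y)^4 - 128*sin(y)^2 + 121*cos(y) - 9*cos(3*y) + 70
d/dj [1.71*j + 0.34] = 1.71000000000000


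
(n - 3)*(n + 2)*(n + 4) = n^3 + 3*n^2 - 10*n - 24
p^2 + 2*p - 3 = (p - 1)*(p + 3)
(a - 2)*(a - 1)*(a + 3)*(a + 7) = a^4 + 7*a^3 - 7*a^2 - 43*a + 42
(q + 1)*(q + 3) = q^2 + 4*q + 3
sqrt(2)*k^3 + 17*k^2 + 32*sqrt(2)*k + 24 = (k + 2*sqrt(2))*(k + 6*sqrt(2))*(sqrt(2)*k + 1)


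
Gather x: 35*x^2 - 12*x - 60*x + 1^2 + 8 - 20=35*x^2 - 72*x - 11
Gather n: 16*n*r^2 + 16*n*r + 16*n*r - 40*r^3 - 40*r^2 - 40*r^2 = n*(16*r^2 + 32*r) - 40*r^3 - 80*r^2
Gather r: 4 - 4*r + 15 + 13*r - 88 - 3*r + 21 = 6*r - 48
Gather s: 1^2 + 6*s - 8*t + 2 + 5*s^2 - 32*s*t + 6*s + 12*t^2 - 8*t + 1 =5*s^2 + s*(12 - 32*t) + 12*t^2 - 16*t + 4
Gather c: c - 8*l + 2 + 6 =c - 8*l + 8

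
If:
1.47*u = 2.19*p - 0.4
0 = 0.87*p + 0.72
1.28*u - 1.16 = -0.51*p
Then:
No Solution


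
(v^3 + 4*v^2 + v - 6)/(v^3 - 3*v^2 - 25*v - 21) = (v^2 + v - 2)/(v^2 - 6*v - 7)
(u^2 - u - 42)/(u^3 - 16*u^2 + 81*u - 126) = (u + 6)/(u^2 - 9*u + 18)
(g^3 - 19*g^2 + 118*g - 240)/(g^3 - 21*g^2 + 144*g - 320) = (g - 6)/(g - 8)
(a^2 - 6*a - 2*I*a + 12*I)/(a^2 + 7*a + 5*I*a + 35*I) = (a^2 - 2*a*(3 + I) + 12*I)/(a^2 + a*(7 + 5*I) + 35*I)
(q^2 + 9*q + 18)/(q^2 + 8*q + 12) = (q + 3)/(q + 2)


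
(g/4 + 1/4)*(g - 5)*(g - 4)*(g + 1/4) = g^4/4 - 31*g^3/16 + 9*g^2/4 + 91*g/16 + 5/4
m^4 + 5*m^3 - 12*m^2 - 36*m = m*(m - 3)*(m + 2)*(m + 6)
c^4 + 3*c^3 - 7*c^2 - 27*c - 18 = (c - 3)*(c + 1)*(c + 2)*(c + 3)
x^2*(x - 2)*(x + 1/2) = x^4 - 3*x^3/2 - x^2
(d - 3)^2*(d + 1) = d^3 - 5*d^2 + 3*d + 9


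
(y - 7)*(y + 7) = y^2 - 49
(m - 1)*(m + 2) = m^2 + m - 2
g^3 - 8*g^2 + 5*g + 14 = (g - 7)*(g - 2)*(g + 1)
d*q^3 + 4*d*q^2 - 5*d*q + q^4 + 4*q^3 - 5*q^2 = q*(d + q)*(q - 1)*(q + 5)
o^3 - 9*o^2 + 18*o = o*(o - 6)*(o - 3)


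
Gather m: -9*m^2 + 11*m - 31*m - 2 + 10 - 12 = -9*m^2 - 20*m - 4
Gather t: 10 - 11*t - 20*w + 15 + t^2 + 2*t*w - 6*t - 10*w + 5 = t^2 + t*(2*w - 17) - 30*w + 30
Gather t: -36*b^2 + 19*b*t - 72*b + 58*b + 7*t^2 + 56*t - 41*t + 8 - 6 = -36*b^2 - 14*b + 7*t^2 + t*(19*b + 15) + 2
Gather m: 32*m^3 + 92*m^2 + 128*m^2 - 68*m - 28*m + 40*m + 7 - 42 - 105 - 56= 32*m^3 + 220*m^2 - 56*m - 196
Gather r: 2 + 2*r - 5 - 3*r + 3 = -r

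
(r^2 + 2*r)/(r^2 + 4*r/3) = 3*(r + 2)/(3*r + 4)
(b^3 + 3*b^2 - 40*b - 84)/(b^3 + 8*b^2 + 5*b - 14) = (b - 6)/(b - 1)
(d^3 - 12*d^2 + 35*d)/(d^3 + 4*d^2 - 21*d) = (d^2 - 12*d + 35)/(d^2 + 4*d - 21)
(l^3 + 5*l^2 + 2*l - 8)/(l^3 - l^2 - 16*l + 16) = (l + 2)/(l - 4)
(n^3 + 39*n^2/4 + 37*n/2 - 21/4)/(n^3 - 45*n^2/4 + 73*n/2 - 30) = (4*n^3 + 39*n^2 + 74*n - 21)/(4*n^3 - 45*n^2 + 146*n - 120)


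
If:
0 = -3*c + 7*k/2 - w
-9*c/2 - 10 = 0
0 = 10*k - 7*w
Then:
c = -20/9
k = -280/87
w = -400/87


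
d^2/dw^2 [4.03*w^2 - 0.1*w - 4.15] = 8.06000000000000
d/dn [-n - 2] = -1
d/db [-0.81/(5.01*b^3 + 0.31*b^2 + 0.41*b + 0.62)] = (12.1743*b^2 + 0.5022*b + 0.3321)/(5.01*b^3 + 0.31*b^2 + 0.41*b + 0.62)^2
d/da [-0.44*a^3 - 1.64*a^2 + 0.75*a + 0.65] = -1.32*a^2 - 3.28*a + 0.75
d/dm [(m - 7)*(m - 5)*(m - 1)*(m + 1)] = 4*m^3 - 36*m^2 + 68*m + 12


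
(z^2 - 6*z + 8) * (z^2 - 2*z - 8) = z^4 - 8*z^3 + 12*z^2 + 32*z - 64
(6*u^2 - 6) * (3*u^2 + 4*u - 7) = 18*u^4 + 24*u^3 - 60*u^2 - 24*u + 42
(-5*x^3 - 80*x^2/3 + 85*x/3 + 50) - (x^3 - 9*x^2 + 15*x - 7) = -6*x^3 - 53*x^2/3 + 40*x/3 + 57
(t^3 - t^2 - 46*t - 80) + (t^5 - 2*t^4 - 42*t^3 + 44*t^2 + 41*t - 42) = t^5 - 2*t^4 - 41*t^3 + 43*t^2 - 5*t - 122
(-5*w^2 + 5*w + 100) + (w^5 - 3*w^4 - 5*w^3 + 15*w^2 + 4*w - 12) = w^5 - 3*w^4 - 5*w^3 + 10*w^2 + 9*w + 88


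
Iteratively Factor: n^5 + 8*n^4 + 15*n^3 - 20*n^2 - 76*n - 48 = (n + 4)*(n^4 + 4*n^3 - n^2 - 16*n - 12) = (n + 2)*(n + 4)*(n^3 + 2*n^2 - 5*n - 6) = (n + 2)*(n + 3)*(n + 4)*(n^2 - n - 2) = (n + 1)*(n + 2)*(n + 3)*(n + 4)*(n - 2)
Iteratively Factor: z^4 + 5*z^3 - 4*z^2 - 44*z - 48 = (z - 3)*(z^3 + 8*z^2 + 20*z + 16) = (z - 3)*(z + 2)*(z^2 + 6*z + 8) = (z - 3)*(z + 2)*(z + 4)*(z + 2)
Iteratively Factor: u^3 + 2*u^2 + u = (u + 1)*(u^2 + u) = (u + 1)^2*(u)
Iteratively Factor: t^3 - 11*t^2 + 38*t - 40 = (t - 4)*(t^2 - 7*t + 10) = (t - 5)*(t - 4)*(t - 2)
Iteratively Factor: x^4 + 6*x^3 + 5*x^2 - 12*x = (x + 4)*(x^3 + 2*x^2 - 3*x) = (x + 3)*(x + 4)*(x^2 - x) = x*(x + 3)*(x + 4)*(x - 1)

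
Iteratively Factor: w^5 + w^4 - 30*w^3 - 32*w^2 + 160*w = (w + 4)*(w^4 - 3*w^3 - 18*w^2 + 40*w) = (w - 5)*(w + 4)*(w^3 + 2*w^2 - 8*w) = (w - 5)*(w + 4)^2*(w^2 - 2*w) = w*(w - 5)*(w + 4)^2*(w - 2)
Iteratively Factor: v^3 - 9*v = (v - 3)*(v^2 + 3*v) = (v - 3)*(v + 3)*(v)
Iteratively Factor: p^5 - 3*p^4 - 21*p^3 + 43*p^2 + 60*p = (p + 1)*(p^4 - 4*p^3 - 17*p^2 + 60*p) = (p - 5)*(p + 1)*(p^3 + p^2 - 12*p) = (p - 5)*(p + 1)*(p + 4)*(p^2 - 3*p) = (p - 5)*(p - 3)*(p + 1)*(p + 4)*(p)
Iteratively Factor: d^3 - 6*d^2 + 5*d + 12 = (d + 1)*(d^2 - 7*d + 12) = (d - 3)*(d + 1)*(d - 4)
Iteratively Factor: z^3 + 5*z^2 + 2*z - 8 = (z + 2)*(z^2 + 3*z - 4) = (z + 2)*(z + 4)*(z - 1)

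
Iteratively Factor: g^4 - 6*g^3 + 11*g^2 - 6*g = (g)*(g^3 - 6*g^2 + 11*g - 6) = g*(g - 2)*(g^2 - 4*g + 3) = g*(g - 3)*(g - 2)*(g - 1)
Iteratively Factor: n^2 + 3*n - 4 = (n + 4)*(n - 1)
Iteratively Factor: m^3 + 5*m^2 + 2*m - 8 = (m + 4)*(m^2 + m - 2) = (m - 1)*(m + 4)*(m + 2)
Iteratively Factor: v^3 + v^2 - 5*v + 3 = (v - 1)*(v^2 + 2*v - 3) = (v - 1)^2*(v + 3)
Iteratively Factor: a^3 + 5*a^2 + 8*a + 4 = (a + 1)*(a^2 + 4*a + 4) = (a + 1)*(a + 2)*(a + 2)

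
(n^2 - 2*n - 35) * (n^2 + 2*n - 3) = n^4 - 42*n^2 - 64*n + 105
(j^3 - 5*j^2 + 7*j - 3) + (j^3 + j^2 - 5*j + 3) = 2*j^3 - 4*j^2 + 2*j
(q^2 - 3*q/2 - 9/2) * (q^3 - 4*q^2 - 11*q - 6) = q^5 - 11*q^4/2 - 19*q^3/2 + 57*q^2/2 + 117*q/2 + 27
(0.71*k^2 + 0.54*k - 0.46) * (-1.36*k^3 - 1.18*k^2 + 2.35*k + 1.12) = -0.9656*k^5 - 1.5722*k^4 + 1.6569*k^3 + 2.607*k^2 - 0.4762*k - 0.5152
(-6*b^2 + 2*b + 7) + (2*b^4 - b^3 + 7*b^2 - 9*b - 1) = 2*b^4 - b^3 + b^2 - 7*b + 6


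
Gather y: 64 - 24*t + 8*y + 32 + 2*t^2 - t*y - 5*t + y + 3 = 2*t^2 - 29*t + y*(9 - t) + 99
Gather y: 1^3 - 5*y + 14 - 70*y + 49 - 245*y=64 - 320*y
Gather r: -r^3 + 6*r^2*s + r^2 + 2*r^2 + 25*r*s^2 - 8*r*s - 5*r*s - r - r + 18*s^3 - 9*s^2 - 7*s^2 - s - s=-r^3 + r^2*(6*s + 3) + r*(25*s^2 - 13*s - 2) + 18*s^3 - 16*s^2 - 2*s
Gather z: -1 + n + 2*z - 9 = n + 2*z - 10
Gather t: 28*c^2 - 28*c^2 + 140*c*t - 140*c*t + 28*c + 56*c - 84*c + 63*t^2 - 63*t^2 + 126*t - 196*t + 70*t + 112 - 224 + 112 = 0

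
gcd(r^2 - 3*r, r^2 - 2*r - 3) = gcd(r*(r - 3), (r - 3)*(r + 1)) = r - 3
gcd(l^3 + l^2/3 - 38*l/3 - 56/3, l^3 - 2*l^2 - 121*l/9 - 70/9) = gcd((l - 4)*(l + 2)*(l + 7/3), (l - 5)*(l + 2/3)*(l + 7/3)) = l + 7/3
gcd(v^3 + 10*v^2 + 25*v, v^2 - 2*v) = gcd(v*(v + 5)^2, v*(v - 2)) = v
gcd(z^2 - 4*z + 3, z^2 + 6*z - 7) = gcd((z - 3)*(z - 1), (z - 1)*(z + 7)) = z - 1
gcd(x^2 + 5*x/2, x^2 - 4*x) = x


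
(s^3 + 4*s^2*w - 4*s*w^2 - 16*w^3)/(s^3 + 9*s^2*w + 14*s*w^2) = (s^2 + 2*s*w - 8*w^2)/(s*(s + 7*w))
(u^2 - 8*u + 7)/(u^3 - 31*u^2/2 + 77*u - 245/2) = 2*(u - 1)/(2*u^2 - 17*u + 35)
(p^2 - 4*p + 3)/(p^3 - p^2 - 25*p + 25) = (p - 3)/(p^2 - 25)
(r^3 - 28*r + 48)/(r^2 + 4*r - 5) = (r^3 - 28*r + 48)/(r^2 + 4*r - 5)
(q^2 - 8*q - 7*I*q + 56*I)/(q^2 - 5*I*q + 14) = (q - 8)/(q + 2*I)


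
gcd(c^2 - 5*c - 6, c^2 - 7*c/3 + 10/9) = 1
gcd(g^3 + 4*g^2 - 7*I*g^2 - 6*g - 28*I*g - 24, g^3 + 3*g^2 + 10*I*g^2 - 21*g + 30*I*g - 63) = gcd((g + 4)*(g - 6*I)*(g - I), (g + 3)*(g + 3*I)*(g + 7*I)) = 1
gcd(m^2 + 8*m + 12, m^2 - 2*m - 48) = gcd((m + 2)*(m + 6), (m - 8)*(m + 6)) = m + 6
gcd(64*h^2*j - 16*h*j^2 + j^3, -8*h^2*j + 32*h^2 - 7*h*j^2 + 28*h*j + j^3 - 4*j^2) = 8*h - j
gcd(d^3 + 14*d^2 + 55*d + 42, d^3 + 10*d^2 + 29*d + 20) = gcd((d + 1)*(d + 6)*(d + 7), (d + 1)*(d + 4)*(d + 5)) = d + 1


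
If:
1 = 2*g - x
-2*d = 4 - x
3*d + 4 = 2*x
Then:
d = -4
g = -3/2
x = -4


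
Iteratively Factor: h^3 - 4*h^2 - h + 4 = (h + 1)*(h^2 - 5*h + 4) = (h - 4)*(h + 1)*(h - 1)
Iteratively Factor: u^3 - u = (u - 1)*(u^2 + u) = u*(u - 1)*(u + 1)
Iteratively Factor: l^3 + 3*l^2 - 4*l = (l - 1)*(l^2 + 4*l) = (l - 1)*(l + 4)*(l)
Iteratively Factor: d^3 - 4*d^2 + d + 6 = (d + 1)*(d^2 - 5*d + 6) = (d - 3)*(d + 1)*(d - 2)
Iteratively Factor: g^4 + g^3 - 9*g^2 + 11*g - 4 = (g + 4)*(g^3 - 3*g^2 + 3*g - 1) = (g - 1)*(g + 4)*(g^2 - 2*g + 1) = (g - 1)^2*(g + 4)*(g - 1)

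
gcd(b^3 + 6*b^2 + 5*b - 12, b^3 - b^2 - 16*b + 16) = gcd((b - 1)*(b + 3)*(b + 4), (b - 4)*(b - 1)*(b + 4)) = b^2 + 3*b - 4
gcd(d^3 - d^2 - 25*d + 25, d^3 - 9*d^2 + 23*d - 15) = d^2 - 6*d + 5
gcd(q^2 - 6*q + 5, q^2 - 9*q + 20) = q - 5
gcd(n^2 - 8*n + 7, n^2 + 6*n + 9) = 1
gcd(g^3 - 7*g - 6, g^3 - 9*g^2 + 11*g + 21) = g^2 - 2*g - 3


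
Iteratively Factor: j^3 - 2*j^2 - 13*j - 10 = (j - 5)*(j^2 + 3*j + 2) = (j - 5)*(j + 1)*(j + 2)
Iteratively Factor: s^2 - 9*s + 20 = (s - 4)*(s - 5)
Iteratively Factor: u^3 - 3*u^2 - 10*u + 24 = (u - 4)*(u^2 + u - 6) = (u - 4)*(u - 2)*(u + 3)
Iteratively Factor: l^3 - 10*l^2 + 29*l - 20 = (l - 4)*(l^2 - 6*l + 5) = (l - 5)*(l - 4)*(l - 1)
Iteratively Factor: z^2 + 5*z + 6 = (z + 3)*(z + 2)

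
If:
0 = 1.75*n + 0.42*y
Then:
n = -0.24*y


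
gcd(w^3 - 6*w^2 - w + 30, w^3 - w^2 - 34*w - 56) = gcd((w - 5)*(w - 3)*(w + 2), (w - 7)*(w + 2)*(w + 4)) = w + 2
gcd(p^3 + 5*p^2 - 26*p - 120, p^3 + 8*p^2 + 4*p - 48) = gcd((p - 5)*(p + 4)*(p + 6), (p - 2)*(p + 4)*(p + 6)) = p^2 + 10*p + 24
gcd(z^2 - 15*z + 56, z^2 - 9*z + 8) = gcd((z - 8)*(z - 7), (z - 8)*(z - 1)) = z - 8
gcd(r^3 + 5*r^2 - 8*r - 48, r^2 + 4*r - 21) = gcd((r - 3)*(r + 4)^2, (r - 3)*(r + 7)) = r - 3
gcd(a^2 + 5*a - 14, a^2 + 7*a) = a + 7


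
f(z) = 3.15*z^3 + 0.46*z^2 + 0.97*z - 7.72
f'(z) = 9.45*z^2 + 0.92*z + 0.97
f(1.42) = 3.60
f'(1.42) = 21.33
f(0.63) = -6.14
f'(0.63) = 5.30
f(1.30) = 1.24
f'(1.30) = 18.14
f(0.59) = -6.34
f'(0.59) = 4.80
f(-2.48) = -55.34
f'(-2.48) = 56.81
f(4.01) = 206.68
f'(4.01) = 156.62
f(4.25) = 246.52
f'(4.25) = 175.57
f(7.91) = 1587.71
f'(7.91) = 599.52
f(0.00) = -7.72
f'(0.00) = 0.97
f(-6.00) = -677.38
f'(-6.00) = 335.65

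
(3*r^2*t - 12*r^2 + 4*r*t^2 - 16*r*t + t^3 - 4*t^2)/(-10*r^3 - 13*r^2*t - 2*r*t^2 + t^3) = (-3*r*t + 12*r - t^2 + 4*t)/(10*r^2 + 3*r*t - t^2)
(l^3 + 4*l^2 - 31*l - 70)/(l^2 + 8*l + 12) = (l^2 + 2*l - 35)/(l + 6)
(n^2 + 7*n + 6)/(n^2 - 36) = (n + 1)/(n - 6)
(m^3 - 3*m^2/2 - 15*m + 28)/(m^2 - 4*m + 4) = (m^2 + m/2 - 14)/(m - 2)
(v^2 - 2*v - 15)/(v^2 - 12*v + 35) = (v + 3)/(v - 7)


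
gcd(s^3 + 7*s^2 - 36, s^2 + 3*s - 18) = s + 6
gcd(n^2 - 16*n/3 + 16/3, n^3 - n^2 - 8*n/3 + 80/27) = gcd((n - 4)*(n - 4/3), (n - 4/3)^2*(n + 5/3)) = n - 4/3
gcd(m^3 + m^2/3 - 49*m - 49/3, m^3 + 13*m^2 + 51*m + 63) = m + 7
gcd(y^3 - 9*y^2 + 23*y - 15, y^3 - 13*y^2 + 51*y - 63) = y - 3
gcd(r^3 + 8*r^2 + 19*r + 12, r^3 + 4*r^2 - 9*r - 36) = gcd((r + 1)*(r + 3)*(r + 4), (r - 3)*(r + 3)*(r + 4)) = r^2 + 7*r + 12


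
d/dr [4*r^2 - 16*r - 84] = 8*r - 16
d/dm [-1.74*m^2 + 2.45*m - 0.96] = 2.45 - 3.48*m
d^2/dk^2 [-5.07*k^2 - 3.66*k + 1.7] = -10.1400000000000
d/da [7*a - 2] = 7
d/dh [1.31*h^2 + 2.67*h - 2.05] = 2.62*h + 2.67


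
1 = 1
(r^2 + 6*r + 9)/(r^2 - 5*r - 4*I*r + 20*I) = (r^2 + 6*r + 9)/(r^2 - 5*r - 4*I*r + 20*I)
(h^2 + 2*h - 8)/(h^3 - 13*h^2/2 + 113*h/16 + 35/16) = 16*(h^2 + 2*h - 8)/(16*h^3 - 104*h^2 + 113*h + 35)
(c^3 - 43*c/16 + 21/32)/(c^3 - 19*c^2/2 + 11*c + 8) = (32*c^3 - 86*c + 21)/(16*(2*c^3 - 19*c^2 + 22*c + 16))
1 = 1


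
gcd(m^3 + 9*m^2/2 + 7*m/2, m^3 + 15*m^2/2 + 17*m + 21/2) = m^2 + 9*m/2 + 7/2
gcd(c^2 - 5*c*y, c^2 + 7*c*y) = c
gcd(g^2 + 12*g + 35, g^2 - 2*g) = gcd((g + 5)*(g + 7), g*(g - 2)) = 1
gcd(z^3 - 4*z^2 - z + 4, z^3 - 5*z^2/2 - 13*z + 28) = z - 4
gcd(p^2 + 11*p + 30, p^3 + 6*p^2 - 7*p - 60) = p + 5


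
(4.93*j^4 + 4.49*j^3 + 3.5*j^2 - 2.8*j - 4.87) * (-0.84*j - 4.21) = -4.1412*j^5 - 24.5269*j^4 - 21.8429*j^3 - 12.383*j^2 + 15.8788*j + 20.5027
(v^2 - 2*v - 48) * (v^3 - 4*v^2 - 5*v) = v^5 - 6*v^4 - 45*v^3 + 202*v^2 + 240*v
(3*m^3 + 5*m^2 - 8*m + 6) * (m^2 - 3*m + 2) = 3*m^5 - 4*m^4 - 17*m^3 + 40*m^2 - 34*m + 12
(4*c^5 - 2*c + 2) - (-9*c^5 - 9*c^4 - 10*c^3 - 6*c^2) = 13*c^5 + 9*c^4 + 10*c^3 + 6*c^2 - 2*c + 2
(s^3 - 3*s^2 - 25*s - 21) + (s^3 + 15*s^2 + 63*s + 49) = 2*s^3 + 12*s^2 + 38*s + 28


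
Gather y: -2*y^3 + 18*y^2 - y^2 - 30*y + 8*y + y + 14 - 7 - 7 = -2*y^3 + 17*y^2 - 21*y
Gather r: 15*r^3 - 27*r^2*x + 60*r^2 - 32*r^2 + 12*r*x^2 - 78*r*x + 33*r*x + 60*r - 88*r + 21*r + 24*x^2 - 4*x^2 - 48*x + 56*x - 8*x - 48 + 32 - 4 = 15*r^3 + r^2*(28 - 27*x) + r*(12*x^2 - 45*x - 7) + 20*x^2 - 20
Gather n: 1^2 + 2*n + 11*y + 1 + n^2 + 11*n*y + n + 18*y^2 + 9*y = n^2 + n*(11*y + 3) + 18*y^2 + 20*y + 2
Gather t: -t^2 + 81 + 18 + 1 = 100 - t^2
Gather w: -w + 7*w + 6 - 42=6*w - 36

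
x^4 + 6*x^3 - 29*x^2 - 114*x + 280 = (x - 4)*(x - 2)*(x + 5)*(x + 7)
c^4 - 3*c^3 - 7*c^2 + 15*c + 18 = (c - 3)^2*(c + 1)*(c + 2)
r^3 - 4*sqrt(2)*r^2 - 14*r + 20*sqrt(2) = (r - 5*sqrt(2))*(r - sqrt(2))*(r + 2*sqrt(2))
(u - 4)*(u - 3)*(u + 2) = u^3 - 5*u^2 - 2*u + 24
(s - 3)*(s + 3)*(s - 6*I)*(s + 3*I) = s^4 - 3*I*s^3 + 9*s^2 + 27*I*s - 162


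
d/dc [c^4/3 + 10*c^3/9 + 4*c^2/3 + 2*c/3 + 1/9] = 4*c^3/3 + 10*c^2/3 + 8*c/3 + 2/3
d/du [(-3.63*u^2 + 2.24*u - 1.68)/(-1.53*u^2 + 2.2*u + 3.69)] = (-4.5588*u^2 - 31.9302*u + 11.9616)/(2.3409*u^4 - 6.732*u^3 - 6.4514*u^2 + 16.236*u + 13.6161)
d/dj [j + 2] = 1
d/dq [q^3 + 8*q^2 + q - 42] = 3*q^2 + 16*q + 1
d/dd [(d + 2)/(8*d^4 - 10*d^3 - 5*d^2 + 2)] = (8*d^4 - 10*d^3 - 5*d^2 + 2*d*(d + 2)*(-16*d^2 + 15*d + 5) + 2)/(8*d^4 - 10*d^3 - 5*d^2 + 2)^2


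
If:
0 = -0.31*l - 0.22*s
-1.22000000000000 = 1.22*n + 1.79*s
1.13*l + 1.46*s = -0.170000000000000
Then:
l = 0.18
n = -0.62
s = -0.26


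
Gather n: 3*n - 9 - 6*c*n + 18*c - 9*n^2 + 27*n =18*c - 9*n^2 + n*(30 - 6*c) - 9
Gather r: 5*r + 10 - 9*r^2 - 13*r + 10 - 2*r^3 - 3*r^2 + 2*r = -2*r^3 - 12*r^2 - 6*r + 20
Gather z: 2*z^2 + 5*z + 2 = 2*z^2 + 5*z + 2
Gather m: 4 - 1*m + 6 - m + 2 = 12 - 2*m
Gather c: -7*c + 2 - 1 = 1 - 7*c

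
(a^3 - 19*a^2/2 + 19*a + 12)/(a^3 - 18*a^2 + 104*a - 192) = (a + 1/2)/(a - 8)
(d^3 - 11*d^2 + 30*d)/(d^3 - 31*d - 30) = d*(d - 5)/(d^2 + 6*d + 5)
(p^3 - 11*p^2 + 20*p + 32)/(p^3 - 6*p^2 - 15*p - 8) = (p - 4)/(p + 1)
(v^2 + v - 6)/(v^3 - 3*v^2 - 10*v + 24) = 1/(v - 4)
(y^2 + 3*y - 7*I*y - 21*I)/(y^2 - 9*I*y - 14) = (y + 3)/(y - 2*I)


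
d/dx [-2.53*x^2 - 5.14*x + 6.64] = -5.06*x - 5.14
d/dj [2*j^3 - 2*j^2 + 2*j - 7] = 6*j^2 - 4*j + 2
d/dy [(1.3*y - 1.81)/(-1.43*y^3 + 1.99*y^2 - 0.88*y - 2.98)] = (3.718*y^3 - 10.3519*y^2 + 7.2038*y - 5.4668)/(2.0449*y^6 - 5.6914*y^5 + 6.4769*y^4 + 5.0204*y^3 - 11.086*y^2 + 5.2448*y + 8.8804)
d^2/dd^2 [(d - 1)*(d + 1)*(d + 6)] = 6*d + 12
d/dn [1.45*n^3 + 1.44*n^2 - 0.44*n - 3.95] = 4.35*n^2 + 2.88*n - 0.44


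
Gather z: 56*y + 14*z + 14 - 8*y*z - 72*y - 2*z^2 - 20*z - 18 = -16*y - 2*z^2 + z*(-8*y - 6) - 4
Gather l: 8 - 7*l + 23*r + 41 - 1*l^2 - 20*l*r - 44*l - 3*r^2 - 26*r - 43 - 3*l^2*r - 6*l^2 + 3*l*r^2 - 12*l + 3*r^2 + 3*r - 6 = l^2*(-3*r - 7) + l*(3*r^2 - 20*r - 63)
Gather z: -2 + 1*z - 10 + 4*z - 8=5*z - 20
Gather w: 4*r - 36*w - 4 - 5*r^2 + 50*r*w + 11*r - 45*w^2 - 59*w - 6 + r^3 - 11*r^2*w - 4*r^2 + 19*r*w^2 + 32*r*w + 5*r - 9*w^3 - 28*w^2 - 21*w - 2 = r^3 - 9*r^2 + 20*r - 9*w^3 + w^2*(19*r - 73) + w*(-11*r^2 + 82*r - 116) - 12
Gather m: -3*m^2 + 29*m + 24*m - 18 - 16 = -3*m^2 + 53*m - 34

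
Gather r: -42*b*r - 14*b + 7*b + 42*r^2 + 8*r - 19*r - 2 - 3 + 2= -7*b + 42*r^2 + r*(-42*b - 11) - 3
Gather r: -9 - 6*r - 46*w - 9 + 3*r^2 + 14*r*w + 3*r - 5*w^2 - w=3*r^2 + r*(14*w - 3) - 5*w^2 - 47*w - 18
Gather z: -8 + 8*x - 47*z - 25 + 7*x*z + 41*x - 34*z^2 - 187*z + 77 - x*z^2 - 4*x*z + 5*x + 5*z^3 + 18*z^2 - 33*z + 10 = 54*x + 5*z^3 + z^2*(-x - 16) + z*(3*x - 267) + 54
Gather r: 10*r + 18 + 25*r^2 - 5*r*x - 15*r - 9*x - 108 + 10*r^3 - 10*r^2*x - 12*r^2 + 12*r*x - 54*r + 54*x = 10*r^3 + r^2*(13 - 10*x) + r*(7*x - 59) + 45*x - 90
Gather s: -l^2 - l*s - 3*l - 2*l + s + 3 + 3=-l^2 - 5*l + s*(1 - l) + 6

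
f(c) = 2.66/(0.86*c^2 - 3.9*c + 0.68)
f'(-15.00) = 0.00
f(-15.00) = 0.01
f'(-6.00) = 0.01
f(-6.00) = 0.05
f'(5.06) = -1.45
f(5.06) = 0.90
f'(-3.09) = 0.06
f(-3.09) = 0.13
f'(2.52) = -0.09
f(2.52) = -0.72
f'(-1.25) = 0.34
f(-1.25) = 0.39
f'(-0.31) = 3.03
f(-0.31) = 1.35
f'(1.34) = 0.47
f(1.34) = -0.89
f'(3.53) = -1.03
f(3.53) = -1.12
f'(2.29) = -0.01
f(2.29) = -0.71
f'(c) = 2.66*(3.9 - 1.72*c)/(0.86*c^2 - 3.9*c + 0.68)^2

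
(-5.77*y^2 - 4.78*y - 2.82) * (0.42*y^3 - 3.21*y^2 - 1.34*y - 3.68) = -2.4234*y^5 + 16.5141*y^4 + 21.8912*y^3 + 36.691*y^2 + 21.3692*y + 10.3776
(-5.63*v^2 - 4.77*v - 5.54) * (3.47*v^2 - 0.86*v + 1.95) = -19.5361*v^4 - 11.7101*v^3 - 26.1001*v^2 - 4.5371*v - 10.803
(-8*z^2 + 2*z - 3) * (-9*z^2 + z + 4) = 72*z^4 - 26*z^3 - 3*z^2 + 5*z - 12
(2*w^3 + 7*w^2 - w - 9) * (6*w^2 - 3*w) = 12*w^5 + 36*w^4 - 27*w^3 - 51*w^2 + 27*w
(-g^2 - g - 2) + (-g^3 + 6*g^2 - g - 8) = -g^3 + 5*g^2 - 2*g - 10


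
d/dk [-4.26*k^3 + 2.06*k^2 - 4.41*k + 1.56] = -12.78*k^2 + 4.12*k - 4.41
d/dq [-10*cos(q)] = 10*sin(q)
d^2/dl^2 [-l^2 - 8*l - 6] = -2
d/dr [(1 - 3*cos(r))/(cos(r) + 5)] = 16*sin(r)/(cos(r) + 5)^2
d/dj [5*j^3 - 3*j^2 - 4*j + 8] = 15*j^2 - 6*j - 4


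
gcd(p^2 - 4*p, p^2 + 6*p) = p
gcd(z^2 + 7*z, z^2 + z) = z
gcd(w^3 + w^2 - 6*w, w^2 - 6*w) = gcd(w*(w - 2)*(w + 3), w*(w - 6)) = w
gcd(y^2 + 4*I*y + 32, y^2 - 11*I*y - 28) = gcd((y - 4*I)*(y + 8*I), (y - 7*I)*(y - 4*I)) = y - 4*I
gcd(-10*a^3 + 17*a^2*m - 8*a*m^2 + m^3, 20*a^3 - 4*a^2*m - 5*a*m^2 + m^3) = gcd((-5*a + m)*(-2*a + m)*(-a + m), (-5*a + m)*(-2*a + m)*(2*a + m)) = 10*a^2 - 7*a*m + m^2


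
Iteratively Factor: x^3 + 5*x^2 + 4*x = (x)*(x^2 + 5*x + 4) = x*(x + 1)*(x + 4)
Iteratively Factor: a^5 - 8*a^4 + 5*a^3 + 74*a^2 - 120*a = (a)*(a^4 - 8*a^3 + 5*a^2 + 74*a - 120) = a*(a - 2)*(a^3 - 6*a^2 - 7*a + 60) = a*(a - 2)*(a + 3)*(a^2 - 9*a + 20) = a*(a - 5)*(a - 2)*(a + 3)*(a - 4)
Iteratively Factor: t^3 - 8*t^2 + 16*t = (t)*(t^2 - 8*t + 16) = t*(t - 4)*(t - 4)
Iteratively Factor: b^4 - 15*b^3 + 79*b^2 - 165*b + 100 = (b - 1)*(b^3 - 14*b^2 + 65*b - 100) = (b - 4)*(b - 1)*(b^2 - 10*b + 25) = (b - 5)*(b - 4)*(b - 1)*(b - 5)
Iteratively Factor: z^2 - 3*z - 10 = (z - 5)*(z + 2)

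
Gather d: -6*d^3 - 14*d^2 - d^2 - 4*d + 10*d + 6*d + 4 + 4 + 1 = -6*d^3 - 15*d^2 + 12*d + 9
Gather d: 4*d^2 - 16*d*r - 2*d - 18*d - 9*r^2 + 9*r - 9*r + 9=4*d^2 + d*(-16*r - 20) - 9*r^2 + 9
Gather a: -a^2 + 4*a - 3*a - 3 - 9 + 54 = -a^2 + a + 42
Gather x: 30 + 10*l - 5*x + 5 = 10*l - 5*x + 35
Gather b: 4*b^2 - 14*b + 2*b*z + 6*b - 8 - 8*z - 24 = 4*b^2 + b*(2*z - 8) - 8*z - 32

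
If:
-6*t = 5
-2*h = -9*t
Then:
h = -15/4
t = -5/6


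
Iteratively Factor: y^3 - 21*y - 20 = (y + 1)*(y^2 - y - 20) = (y - 5)*(y + 1)*(y + 4)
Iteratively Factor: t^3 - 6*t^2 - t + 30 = (t + 2)*(t^2 - 8*t + 15) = (t - 3)*(t + 2)*(t - 5)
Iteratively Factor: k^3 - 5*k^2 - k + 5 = (k - 1)*(k^2 - 4*k - 5) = (k - 5)*(k - 1)*(k + 1)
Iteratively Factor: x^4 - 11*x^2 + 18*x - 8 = (x + 4)*(x^3 - 4*x^2 + 5*x - 2) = (x - 1)*(x + 4)*(x^2 - 3*x + 2) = (x - 1)^2*(x + 4)*(x - 2)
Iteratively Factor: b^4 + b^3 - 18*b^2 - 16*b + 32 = (b + 4)*(b^3 - 3*b^2 - 6*b + 8) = (b + 2)*(b + 4)*(b^2 - 5*b + 4) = (b - 4)*(b + 2)*(b + 4)*(b - 1)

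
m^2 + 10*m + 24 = (m + 4)*(m + 6)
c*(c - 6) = c^2 - 6*c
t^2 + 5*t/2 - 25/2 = (t - 5/2)*(t + 5)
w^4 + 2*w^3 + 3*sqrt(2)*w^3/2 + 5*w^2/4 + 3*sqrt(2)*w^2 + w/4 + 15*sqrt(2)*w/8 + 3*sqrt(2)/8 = (w + 1/2)^2*(w + 1)*(w + 3*sqrt(2)/2)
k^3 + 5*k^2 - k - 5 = (k - 1)*(k + 1)*(k + 5)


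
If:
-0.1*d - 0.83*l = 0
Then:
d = -8.3*l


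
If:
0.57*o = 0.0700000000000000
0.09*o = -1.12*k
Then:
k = -0.01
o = 0.12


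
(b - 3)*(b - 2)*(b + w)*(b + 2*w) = b^4 + 3*b^3*w - 5*b^3 + 2*b^2*w^2 - 15*b^2*w + 6*b^2 - 10*b*w^2 + 18*b*w + 12*w^2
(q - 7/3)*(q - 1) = q^2 - 10*q/3 + 7/3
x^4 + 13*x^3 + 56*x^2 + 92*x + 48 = (x + 1)*(x + 2)*(x + 4)*(x + 6)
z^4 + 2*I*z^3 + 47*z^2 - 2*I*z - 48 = (z - 1)*(z + 1)*(z - 6*I)*(z + 8*I)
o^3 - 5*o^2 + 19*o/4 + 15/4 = (o - 3)*(o - 5/2)*(o + 1/2)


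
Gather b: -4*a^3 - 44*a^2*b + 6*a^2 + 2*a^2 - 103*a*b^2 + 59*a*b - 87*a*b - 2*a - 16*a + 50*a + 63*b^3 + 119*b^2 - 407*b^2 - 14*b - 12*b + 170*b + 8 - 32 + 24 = -4*a^3 + 8*a^2 + 32*a + 63*b^3 + b^2*(-103*a - 288) + b*(-44*a^2 - 28*a + 144)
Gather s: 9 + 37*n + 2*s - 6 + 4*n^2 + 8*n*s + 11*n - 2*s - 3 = 4*n^2 + 8*n*s + 48*n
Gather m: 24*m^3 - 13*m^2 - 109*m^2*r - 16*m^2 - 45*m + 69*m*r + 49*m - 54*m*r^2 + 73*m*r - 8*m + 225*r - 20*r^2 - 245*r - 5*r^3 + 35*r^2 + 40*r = 24*m^3 + m^2*(-109*r - 29) + m*(-54*r^2 + 142*r - 4) - 5*r^3 + 15*r^2 + 20*r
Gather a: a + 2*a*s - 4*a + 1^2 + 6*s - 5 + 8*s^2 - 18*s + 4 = a*(2*s - 3) + 8*s^2 - 12*s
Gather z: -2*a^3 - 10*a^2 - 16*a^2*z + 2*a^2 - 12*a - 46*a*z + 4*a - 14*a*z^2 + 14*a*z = -2*a^3 - 8*a^2 - 14*a*z^2 - 8*a + z*(-16*a^2 - 32*a)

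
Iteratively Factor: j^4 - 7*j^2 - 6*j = (j + 2)*(j^3 - 2*j^2 - 3*j) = j*(j + 2)*(j^2 - 2*j - 3) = j*(j + 1)*(j + 2)*(j - 3)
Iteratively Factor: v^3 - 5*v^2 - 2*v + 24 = (v + 2)*(v^2 - 7*v + 12) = (v - 4)*(v + 2)*(v - 3)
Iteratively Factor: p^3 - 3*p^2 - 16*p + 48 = (p + 4)*(p^2 - 7*p + 12) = (p - 4)*(p + 4)*(p - 3)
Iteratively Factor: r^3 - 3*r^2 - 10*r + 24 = (r - 2)*(r^2 - r - 12) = (r - 4)*(r - 2)*(r + 3)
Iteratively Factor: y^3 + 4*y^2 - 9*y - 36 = (y + 4)*(y^2 - 9) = (y + 3)*(y + 4)*(y - 3)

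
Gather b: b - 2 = b - 2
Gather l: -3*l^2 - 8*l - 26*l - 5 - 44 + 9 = -3*l^2 - 34*l - 40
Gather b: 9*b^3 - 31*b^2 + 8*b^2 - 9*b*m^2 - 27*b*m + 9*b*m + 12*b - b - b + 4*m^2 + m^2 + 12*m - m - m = 9*b^3 - 23*b^2 + b*(-9*m^2 - 18*m + 10) + 5*m^2 + 10*m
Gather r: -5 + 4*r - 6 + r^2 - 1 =r^2 + 4*r - 12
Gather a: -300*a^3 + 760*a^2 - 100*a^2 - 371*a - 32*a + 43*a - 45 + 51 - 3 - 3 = -300*a^3 + 660*a^2 - 360*a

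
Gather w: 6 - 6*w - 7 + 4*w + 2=1 - 2*w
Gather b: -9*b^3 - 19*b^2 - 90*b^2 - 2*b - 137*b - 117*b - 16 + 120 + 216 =-9*b^3 - 109*b^2 - 256*b + 320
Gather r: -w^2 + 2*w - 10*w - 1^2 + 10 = -w^2 - 8*w + 9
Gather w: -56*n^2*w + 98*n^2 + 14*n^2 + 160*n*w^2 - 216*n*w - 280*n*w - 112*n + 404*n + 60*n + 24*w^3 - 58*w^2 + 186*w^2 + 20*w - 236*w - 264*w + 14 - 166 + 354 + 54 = 112*n^2 + 352*n + 24*w^3 + w^2*(160*n + 128) + w*(-56*n^2 - 496*n - 480) + 256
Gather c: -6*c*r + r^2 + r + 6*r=-6*c*r + r^2 + 7*r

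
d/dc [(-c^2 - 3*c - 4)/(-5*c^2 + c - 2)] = 2*(-8*c^2 - 18*c + 5)/(25*c^4 - 10*c^3 + 21*c^2 - 4*c + 4)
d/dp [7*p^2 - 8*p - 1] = 14*p - 8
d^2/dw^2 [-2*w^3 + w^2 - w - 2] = 2 - 12*w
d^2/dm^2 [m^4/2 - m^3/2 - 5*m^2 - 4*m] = 6*m^2 - 3*m - 10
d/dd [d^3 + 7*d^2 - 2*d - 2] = 3*d^2 + 14*d - 2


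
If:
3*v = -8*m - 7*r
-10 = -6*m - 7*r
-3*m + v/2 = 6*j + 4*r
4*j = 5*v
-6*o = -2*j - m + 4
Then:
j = -275/214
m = -370/107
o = -1073/642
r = 470/107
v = -110/107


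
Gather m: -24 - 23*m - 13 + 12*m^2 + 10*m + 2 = 12*m^2 - 13*m - 35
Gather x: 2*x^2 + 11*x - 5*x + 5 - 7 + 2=2*x^2 + 6*x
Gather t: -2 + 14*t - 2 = 14*t - 4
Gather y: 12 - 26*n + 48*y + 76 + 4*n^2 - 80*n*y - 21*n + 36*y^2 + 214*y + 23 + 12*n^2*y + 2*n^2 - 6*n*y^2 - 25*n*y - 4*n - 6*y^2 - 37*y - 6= 6*n^2 - 51*n + y^2*(30 - 6*n) + y*(12*n^2 - 105*n + 225) + 105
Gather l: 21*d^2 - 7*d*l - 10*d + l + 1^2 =21*d^2 - 10*d + l*(1 - 7*d) + 1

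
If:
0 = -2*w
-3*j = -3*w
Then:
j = 0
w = 0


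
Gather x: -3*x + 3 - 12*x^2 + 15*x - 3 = -12*x^2 + 12*x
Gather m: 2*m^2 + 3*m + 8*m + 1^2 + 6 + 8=2*m^2 + 11*m + 15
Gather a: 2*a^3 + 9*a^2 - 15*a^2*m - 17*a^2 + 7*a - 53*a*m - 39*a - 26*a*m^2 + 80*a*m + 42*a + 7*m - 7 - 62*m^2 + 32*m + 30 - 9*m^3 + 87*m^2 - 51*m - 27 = 2*a^3 + a^2*(-15*m - 8) + a*(-26*m^2 + 27*m + 10) - 9*m^3 + 25*m^2 - 12*m - 4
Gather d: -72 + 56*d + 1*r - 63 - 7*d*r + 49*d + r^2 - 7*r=d*(105 - 7*r) + r^2 - 6*r - 135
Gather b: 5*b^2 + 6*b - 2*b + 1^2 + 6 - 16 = 5*b^2 + 4*b - 9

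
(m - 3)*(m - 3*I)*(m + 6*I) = m^3 - 3*m^2 + 3*I*m^2 + 18*m - 9*I*m - 54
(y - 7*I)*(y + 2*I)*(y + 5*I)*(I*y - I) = I*y^4 - I*y^3 + 39*I*y^2 - 70*y - 39*I*y + 70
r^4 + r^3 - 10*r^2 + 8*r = r*(r - 2)*(r - 1)*(r + 4)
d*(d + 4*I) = d^2 + 4*I*d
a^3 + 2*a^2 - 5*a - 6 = (a - 2)*(a + 1)*(a + 3)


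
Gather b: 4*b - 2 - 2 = 4*b - 4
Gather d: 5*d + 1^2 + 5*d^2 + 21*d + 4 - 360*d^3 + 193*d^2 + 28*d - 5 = -360*d^3 + 198*d^2 + 54*d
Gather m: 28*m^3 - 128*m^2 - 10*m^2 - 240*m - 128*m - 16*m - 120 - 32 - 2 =28*m^3 - 138*m^2 - 384*m - 154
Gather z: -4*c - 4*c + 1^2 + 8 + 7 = 16 - 8*c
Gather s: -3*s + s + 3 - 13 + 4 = -2*s - 6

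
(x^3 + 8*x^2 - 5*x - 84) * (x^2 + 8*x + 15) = x^5 + 16*x^4 + 74*x^3 - 4*x^2 - 747*x - 1260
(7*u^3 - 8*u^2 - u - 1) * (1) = 7*u^3 - 8*u^2 - u - 1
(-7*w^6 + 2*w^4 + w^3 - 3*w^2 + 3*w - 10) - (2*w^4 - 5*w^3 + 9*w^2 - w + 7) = -7*w^6 + 6*w^3 - 12*w^2 + 4*w - 17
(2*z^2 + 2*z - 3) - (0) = 2*z^2 + 2*z - 3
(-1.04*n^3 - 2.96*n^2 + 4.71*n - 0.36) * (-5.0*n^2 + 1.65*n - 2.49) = 5.2*n^5 + 13.084*n^4 - 25.8444*n^3 + 16.9419*n^2 - 12.3219*n + 0.8964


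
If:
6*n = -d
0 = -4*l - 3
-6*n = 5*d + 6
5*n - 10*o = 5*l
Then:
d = -3/2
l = -3/4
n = 1/4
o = 1/2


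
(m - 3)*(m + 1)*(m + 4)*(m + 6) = m^4 + 8*m^3 + m^2 - 78*m - 72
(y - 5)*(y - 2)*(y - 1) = y^3 - 8*y^2 + 17*y - 10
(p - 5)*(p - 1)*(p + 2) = p^3 - 4*p^2 - 7*p + 10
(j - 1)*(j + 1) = j^2 - 1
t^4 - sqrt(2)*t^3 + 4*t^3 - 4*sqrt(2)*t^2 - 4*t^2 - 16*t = t*(t + 4)*(t - 2*sqrt(2))*(t + sqrt(2))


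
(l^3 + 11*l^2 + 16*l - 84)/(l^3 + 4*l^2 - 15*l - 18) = (l^2 + 5*l - 14)/(l^2 - 2*l - 3)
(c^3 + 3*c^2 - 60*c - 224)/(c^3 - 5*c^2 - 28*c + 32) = (c + 7)/(c - 1)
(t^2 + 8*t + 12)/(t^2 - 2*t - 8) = (t + 6)/(t - 4)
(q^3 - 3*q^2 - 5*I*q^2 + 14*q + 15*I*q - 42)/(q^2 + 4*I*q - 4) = (q^2 - q*(3 + 7*I) + 21*I)/(q + 2*I)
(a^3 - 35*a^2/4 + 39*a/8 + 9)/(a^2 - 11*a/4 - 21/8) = (2*a^2 - 19*a + 24)/(2*a - 7)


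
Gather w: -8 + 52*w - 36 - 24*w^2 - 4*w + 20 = -24*w^2 + 48*w - 24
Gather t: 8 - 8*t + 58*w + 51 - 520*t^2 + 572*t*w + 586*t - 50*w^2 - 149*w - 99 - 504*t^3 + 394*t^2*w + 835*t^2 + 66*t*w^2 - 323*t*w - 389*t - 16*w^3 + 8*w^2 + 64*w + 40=-504*t^3 + t^2*(394*w + 315) + t*(66*w^2 + 249*w + 189) - 16*w^3 - 42*w^2 - 27*w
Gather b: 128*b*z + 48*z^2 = 128*b*z + 48*z^2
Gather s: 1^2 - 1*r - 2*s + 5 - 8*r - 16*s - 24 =-9*r - 18*s - 18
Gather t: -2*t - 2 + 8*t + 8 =6*t + 6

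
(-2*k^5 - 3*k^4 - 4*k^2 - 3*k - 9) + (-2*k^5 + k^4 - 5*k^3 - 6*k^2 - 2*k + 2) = -4*k^5 - 2*k^4 - 5*k^3 - 10*k^2 - 5*k - 7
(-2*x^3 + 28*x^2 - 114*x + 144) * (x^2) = -2*x^5 + 28*x^4 - 114*x^3 + 144*x^2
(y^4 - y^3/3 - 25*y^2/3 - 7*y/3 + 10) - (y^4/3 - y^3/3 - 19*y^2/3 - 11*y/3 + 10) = 2*y^4/3 - 2*y^2 + 4*y/3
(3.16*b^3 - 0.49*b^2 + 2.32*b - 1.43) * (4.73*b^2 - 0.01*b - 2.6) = 14.9468*b^5 - 2.3493*b^4 + 2.7625*b^3 - 5.5131*b^2 - 6.0177*b + 3.718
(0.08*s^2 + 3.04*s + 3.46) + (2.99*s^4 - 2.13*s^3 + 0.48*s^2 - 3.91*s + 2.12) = 2.99*s^4 - 2.13*s^3 + 0.56*s^2 - 0.87*s + 5.58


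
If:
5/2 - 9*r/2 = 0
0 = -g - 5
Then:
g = -5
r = 5/9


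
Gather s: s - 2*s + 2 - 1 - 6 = -s - 5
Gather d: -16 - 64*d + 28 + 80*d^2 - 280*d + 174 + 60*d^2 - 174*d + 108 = 140*d^2 - 518*d + 294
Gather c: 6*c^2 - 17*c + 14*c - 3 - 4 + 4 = 6*c^2 - 3*c - 3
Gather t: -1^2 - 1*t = -t - 1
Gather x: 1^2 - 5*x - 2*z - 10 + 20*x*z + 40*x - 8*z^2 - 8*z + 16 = x*(20*z + 35) - 8*z^2 - 10*z + 7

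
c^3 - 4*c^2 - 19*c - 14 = (c - 7)*(c + 1)*(c + 2)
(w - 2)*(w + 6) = w^2 + 4*w - 12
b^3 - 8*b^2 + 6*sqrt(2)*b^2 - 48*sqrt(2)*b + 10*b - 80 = (b - 8)*(b + sqrt(2))*(b + 5*sqrt(2))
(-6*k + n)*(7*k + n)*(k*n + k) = -42*k^3*n - 42*k^3 + k^2*n^2 + k^2*n + k*n^3 + k*n^2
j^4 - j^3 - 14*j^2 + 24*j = j*(j - 3)*(j - 2)*(j + 4)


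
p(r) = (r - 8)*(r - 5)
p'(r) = 2*r - 13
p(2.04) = 17.64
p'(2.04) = -8.92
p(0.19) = 37.57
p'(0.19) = -12.62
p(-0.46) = 46.19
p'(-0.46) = -13.92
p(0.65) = 31.97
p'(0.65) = -11.70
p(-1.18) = 56.73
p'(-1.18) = -15.36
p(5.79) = -1.75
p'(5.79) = -1.42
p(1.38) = 23.96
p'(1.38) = -10.24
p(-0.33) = 44.40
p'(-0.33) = -13.66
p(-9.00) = 238.00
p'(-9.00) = -31.00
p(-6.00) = 154.00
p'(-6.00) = -25.00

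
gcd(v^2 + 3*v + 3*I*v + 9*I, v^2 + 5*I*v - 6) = v + 3*I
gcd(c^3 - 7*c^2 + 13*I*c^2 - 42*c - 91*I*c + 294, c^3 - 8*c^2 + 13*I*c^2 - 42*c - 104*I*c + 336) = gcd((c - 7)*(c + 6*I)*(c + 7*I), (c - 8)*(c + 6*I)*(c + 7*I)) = c^2 + 13*I*c - 42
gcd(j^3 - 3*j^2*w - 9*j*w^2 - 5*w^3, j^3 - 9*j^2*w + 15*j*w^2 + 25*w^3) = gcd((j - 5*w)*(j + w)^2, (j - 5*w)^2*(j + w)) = -j^2 + 4*j*w + 5*w^2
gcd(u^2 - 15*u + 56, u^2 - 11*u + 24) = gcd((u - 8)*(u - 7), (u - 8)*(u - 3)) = u - 8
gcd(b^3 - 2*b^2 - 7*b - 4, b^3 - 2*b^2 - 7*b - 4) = b^3 - 2*b^2 - 7*b - 4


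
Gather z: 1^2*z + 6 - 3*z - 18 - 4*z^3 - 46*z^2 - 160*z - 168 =-4*z^3 - 46*z^2 - 162*z - 180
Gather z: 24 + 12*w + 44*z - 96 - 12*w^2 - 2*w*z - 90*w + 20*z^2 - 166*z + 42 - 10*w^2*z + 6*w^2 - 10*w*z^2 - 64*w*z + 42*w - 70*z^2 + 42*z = -6*w^2 - 36*w + z^2*(-10*w - 50) + z*(-10*w^2 - 66*w - 80) - 30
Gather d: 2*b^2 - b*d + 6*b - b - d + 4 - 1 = 2*b^2 + 5*b + d*(-b - 1) + 3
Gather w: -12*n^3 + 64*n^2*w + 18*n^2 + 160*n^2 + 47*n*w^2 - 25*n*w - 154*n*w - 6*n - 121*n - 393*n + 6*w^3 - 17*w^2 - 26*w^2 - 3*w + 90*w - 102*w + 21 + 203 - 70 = -12*n^3 + 178*n^2 - 520*n + 6*w^3 + w^2*(47*n - 43) + w*(64*n^2 - 179*n - 15) + 154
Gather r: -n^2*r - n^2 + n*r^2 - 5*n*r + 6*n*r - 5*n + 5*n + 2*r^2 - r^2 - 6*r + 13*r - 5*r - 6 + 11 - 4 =-n^2 + r^2*(n + 1) + r*(-n^2 + n + 2) + 1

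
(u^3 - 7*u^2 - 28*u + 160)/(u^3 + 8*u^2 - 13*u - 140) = (u - 8)/(u + 7)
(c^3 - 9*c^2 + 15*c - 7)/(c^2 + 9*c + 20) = (c^3 - 9*c^2 + 15*c - 7)/(c^2 + 9*c + 20)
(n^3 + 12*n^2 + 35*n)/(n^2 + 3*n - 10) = n*(n + 7)/(n - 2)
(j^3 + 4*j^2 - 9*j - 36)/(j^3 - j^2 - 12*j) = (j^2 + j - 12)/(j*(j - 4))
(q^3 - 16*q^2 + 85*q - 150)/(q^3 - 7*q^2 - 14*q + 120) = (q - 5)/(q + 4)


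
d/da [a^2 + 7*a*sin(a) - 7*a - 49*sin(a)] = 7*a*cos(a) + 2*a + 7*sin(a) - 49*cos(a) - 7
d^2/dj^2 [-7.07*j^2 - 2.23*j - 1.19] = -14.1400000000000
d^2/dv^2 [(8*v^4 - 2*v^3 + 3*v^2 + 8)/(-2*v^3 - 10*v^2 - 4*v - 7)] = 2*(-788*v^6 - 672*v^5 - 2352*v^4 - 2766*v^3 - 4146*v^2 - 330*v + 285)/(8*v^9 + 120*v^8 + 648*v^7 + 1564*v^6 + 2136*v^5 + 2916*v^4 + 2038*v^3 + 1806*v^2 + 588*v + 343)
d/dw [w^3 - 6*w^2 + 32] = 3*w*(w - 4)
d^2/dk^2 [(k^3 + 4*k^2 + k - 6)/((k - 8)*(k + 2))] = 154/(k^3 - 24*k^2 + 192*k - 512)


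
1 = 1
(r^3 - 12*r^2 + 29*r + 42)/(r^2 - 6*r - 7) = r - 6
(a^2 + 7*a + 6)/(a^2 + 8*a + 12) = (a + 1)/(a + 2)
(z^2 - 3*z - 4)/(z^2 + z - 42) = (z^2 - 3*z - 4)/(z^2 + z - 42)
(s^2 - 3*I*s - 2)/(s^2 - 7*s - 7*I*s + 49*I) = (s^2 - 3*I*s - 2)/(s^2 - 7*s - 7*I*s + 49*I)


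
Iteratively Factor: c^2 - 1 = (c + 1)*(c - 1)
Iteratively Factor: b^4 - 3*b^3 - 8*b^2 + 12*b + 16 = (b - 4)*(b^3 + b^2 - 4*b - 4) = (b - 4)*(b + 1)*(b^2 - 4) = (b - 4)*(b + 1)*(b + 2)*(b - 2)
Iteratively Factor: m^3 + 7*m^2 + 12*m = (m)*(m^2 + 7*m + 12) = m*(m + 3)*(m + 4)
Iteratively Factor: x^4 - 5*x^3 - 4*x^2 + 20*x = (x - 5)*(x^3 - 4*x) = (x - 5)*(x - 2)*(x^2 + 2*x) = x*(x - 5)*(x - 2)*(x + 2)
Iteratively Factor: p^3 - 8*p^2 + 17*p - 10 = (p - 1)*(p^2 - 7*p + 10) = (p - 2)*(p - 1)*(p - 5)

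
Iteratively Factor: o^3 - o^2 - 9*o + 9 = (o - 1)*(o^2 - 9) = (o - 3)*(o - 1)*(o + 3)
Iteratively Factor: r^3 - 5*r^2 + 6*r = (r - 2)*(r^2 - 3*r) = (r - 3)*(r - 2)*(r)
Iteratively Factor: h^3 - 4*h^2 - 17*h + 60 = (h - 3)*(h^2 - h - 20) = (h - 3)*(h + 4)*(h - 5)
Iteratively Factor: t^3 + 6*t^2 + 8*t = (t + 2)*(t^2 + 4*t) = (t + 2)*(t + 4)*(t)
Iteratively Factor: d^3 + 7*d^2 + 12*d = (d + 3)*(d^2 + 4*d) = d*(d + 3)*(d + 4)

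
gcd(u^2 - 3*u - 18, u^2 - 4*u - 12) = u - 6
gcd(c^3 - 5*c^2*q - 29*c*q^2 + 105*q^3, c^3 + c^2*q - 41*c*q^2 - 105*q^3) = -c^2 + 2*c*q + 35*q^2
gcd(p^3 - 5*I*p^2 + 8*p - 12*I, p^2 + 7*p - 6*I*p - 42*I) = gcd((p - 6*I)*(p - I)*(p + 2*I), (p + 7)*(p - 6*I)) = p - 6*I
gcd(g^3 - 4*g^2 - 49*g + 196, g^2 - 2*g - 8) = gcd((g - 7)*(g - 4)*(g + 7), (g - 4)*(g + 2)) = g - 4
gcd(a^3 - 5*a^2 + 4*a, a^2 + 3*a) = a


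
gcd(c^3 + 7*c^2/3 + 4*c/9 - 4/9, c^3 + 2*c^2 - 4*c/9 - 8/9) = c^2 + 8*c/3 + 4/3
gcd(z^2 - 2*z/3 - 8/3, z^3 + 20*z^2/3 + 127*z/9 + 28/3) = z + 4/3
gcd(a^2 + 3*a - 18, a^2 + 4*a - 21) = a - 3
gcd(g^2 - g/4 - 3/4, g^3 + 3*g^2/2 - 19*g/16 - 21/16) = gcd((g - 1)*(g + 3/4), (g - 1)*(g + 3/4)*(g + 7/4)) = g^2 - g/4 - 3/4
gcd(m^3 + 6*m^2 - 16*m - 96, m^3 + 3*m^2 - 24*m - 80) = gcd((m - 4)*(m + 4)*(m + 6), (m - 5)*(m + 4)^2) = m + 4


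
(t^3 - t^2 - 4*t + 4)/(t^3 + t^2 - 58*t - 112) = (t^2 - 3*t + 2)/(t^2 - t - 56)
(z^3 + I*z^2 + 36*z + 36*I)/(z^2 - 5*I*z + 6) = z + 6*I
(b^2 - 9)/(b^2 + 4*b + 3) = (b - 3)/(b + 1)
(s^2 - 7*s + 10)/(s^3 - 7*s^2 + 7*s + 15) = (s - 2)/(s^2 - 2*s - 3)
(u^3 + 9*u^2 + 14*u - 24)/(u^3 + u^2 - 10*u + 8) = (u + 6)/(u - 2)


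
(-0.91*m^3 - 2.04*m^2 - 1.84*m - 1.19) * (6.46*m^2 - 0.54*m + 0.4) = -5.8786*m^5 - 12.687*m^4 - 11.1488*m^3 - 7.5098*m^2 - 0.0934*m - 0.476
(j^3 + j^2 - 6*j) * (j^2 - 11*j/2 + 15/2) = j^5 - 9*j^4/2 - 4*j^3 + 81*j^2/2 - 45*j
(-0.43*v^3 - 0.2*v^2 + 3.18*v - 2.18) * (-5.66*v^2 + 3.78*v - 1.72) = 2.4338*v^5 - 0.4934*v^4 - 18.0152*v^3 + 24.7032*v^2 - 13.71*v + 3.7496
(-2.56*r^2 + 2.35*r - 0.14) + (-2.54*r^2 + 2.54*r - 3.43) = -5.1*r^2 + 4.89*r - 3.57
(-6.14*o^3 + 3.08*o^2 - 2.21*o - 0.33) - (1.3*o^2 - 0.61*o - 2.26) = -6.14*o^3 + 1.78*o^2 - 1.6*o + 1.93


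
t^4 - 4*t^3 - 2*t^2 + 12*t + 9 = (t - 3)^2*(t + 1)^2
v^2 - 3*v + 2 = (v - 2)*(v - 1)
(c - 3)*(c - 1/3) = c^2 - 10*c/3 + 1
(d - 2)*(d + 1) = d^2 - d - 2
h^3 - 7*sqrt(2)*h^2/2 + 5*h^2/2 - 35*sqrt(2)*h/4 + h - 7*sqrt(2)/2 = (h + 1/2)*(h + 2)*(h - 7*sqrt(2)/2)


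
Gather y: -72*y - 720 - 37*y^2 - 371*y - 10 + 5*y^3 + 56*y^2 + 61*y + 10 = 5*y^3 + 19*y^2 - 382*y - 720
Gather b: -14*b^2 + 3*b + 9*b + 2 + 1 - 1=-14*b^2 + 12*b + 2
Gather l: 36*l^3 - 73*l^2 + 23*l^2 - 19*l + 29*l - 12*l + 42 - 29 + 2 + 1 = 36*l^3 - 50*l^2 - 2*l + 16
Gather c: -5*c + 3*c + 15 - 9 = 6 - 2*c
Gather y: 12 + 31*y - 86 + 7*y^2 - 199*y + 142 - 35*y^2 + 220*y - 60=-28*y^2 + 52*y + 8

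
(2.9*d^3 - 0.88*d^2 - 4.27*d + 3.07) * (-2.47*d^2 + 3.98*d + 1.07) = -7.163*d^5 + 13.7156*d^4 + 10.1475*d^3 - 25.5191*d^2 + 7.6497*d + 3.2849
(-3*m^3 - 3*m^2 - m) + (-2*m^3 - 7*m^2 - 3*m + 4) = -5*m^3 - 10*m^2 - 4*m + 4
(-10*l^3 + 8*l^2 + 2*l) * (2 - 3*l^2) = 30*l^5 - 24*l^4 - 26*l^3 + 16*l^2 + 4*l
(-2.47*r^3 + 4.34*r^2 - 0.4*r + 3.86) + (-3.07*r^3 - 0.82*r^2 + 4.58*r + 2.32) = -5.54*r^3 + 3.52*r^2 + 4.18*r + 6.18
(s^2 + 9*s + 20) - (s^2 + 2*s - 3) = 7*s + 23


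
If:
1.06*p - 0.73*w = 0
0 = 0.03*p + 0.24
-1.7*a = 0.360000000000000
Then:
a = -0.21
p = -8.00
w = -11.62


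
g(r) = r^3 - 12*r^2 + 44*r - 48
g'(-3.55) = 167.01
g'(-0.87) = 67.15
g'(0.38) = 35.31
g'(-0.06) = 45.45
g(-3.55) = -400.17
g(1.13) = -12.16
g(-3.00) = -315.00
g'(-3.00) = 143.00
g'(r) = 3*r^2 - 24*r + 44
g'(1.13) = 20.71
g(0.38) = -32.96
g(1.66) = -3.45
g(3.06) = 2.93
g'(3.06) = -1.35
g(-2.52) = -251.09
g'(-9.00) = 503.00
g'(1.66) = 12.43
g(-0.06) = -50.68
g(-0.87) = -96.02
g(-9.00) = -2145.00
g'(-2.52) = 123.53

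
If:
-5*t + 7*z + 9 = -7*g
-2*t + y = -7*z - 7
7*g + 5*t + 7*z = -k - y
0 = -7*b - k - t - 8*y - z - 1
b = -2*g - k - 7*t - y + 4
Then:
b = 299*z/56 + 43/14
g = 29*z/56 + 17/14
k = -37*z/2 - 26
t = 17*z/8 + 7/2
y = -11*z/4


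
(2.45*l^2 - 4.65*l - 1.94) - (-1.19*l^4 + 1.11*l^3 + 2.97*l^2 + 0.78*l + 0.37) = 1.19*l^4 - 1.11*l^3 - 0.52*l^2 - 5.43*l - 2.31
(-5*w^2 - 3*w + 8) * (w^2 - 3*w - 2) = -5*w^4 + 12*w^3 + 27*w^2 - 18*w - 16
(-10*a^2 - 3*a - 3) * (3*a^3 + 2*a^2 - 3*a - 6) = -30*a^5 - 29*a^4 + 15*a^3 + 63*a^2 + 27*a + 18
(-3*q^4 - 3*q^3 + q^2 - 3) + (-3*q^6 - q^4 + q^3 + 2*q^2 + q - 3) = -3*q^6 - 4*q^4 - 2*q^3 + 3*q^2 + q - 6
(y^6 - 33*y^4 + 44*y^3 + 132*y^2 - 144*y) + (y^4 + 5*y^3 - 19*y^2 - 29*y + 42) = y^6 - 32*y^4 + 49*y^3 + 113*y^2 - 173*y + 42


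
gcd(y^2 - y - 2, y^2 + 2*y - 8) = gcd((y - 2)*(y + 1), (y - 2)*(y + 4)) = y - 2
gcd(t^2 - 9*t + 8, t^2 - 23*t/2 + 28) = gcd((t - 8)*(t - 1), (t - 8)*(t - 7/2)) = t - 8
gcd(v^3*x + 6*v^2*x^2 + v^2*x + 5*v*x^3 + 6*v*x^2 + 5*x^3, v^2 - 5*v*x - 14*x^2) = 1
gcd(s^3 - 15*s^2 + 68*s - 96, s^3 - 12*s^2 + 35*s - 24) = s^2 - 11*s + 24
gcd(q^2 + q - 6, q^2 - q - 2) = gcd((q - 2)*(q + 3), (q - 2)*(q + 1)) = q - 2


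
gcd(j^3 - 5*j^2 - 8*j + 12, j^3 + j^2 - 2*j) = j^2 + j - 2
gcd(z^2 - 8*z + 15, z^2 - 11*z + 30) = z - 5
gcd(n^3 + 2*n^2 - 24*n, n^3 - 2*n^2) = n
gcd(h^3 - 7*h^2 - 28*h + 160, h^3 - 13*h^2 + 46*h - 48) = h - 8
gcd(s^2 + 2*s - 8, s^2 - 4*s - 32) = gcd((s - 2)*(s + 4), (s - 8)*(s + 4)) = s + 4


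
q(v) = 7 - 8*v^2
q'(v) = -16*v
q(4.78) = -175.79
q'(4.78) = -76.48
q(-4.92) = -186.65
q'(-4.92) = 78.72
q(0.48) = 5.16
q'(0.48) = -7.68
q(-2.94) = -62.15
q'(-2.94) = 47.04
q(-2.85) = -57.98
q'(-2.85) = 45.60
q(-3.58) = -95.53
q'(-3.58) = 57.28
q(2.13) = -29.30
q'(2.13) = -34.08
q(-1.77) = -18.06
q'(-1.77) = 28.32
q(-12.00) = -1145.00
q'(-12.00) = 192.00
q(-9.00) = -641.00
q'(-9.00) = 144.00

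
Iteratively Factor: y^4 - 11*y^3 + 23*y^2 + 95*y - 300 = (y - 5)*(y^3 - 6*y^2 - 7*y + 60) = (y - 5)*(y - 4)*(y^2 - 2*y - 15) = (y - 5)*(y - 4)*(y + 3)*(y - 5)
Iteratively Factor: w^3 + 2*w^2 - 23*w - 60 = (w + 3)*(w^2 - w - 20) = (w + 3)*(w + 4)*(w - 5)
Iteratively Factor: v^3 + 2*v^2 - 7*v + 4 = (v - 1)*(v^2 + 3*v - 4) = (v - 1)*(v + 4)*(v - 1)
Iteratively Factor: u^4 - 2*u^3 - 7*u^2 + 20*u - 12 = (u + 3)*(u^3 - 5*u^2 + 8*u - 4) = (u - 1)*(u + 3)*(u^2 - 4*u + 4) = (u - 2)*(u - 1)*(u + 3)*(u - 2)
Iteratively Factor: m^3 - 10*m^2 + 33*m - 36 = (m - 3)*(m^2 - 7*m + 12) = (m - 4)*(m - 3)*(m - 3)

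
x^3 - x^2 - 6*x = x*(x - 3)*(x + 2)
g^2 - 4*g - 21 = (g - 7)*(g + 3)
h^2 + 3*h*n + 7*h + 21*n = (h + 7)*(h + 3*n)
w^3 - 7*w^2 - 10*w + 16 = (w - 8)*(w - 1)*(w + 2)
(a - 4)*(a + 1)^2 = a^3 - 2*a^2 - 7*a - 4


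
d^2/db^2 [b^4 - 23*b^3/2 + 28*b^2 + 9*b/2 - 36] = 12*b^2 - 69*b + 56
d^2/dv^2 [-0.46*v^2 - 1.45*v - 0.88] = -0.920000000000000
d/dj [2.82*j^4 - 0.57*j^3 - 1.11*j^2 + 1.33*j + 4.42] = 11.28*j^3 - 1.71*j^2 - 2.22*j + 1.33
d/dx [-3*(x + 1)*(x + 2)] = -6*x - 9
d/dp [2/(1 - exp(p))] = 1/(2*sinh(p/2)^2)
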